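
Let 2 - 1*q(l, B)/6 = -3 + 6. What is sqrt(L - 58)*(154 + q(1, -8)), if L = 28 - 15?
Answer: 444*I*sqrt(5) ≈ 992.81*I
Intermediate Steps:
L = 13
q(l, B) = -6 (q(l, B) = 12 - 6*(-3 + 6) = 12 - 6*3 = 12 - 18 = -6)
sqrt(L - 58)*(154 + q(1, -8)) = sqrt(13 - 58)*(154 - 6) = sqrt(-45)*148 = (3*I*sqrt(5))*148 = 444*I*sqrt(5)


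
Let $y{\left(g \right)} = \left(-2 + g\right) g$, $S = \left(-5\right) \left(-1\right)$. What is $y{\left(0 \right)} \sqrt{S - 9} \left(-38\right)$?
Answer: $0$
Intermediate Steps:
$S = 5$
$y{\left(g \right)} = g \left(-2 + g\right)$
$y{\left(0 \right)} \sqrt{S - 9} \left(-38\right) = 0 \left(-2 + 0\right) \sqrt{5 - 9} \left(-38\right) = 0 \left(-2\right) \sqrt{-4} \left(-38\right) = 0 \cdot 2 i \left(-38\right) = 0 \left(-38\right) = 0$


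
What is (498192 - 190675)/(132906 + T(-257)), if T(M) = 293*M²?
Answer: 43931/2783609 ≈ 0.015782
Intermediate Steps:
(498192 - 190675)/(132906 + T(-257)) = (498192 - 190675)/(132906 + 293*(-257)²) = 307517/(132906 + 293*66049) = 307517/(132906 + 19352357) = 307517/19485263 = 307517*(1/19485263) = 43931/2783609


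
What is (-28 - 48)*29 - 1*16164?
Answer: -18368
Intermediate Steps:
(-28 - 48)*29 - 1*16164 = -76*29 - 16164 = -2204 - 16164 = -18368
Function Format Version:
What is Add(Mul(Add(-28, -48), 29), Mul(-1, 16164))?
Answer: -18368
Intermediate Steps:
Add(Mul(Add(-28, -48), 29), Mul(-1, 16164)) = Add(Mul(-76, 29), -16164) = Add(-2204, -16164) = -18368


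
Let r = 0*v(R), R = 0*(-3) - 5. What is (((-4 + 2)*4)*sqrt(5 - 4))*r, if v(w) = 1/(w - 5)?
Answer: 0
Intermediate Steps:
R = -5 (R = 0 - 5 = -5)
v(w) = 1/(-5 + w)
r = 0 (r = 0/(-5 - 5) = 0/(-10) = 0*(-1/10) = 0)
(((-4 + 2)*4)*sqrt(5 - 4))*r = (((-4 + 2)*4)*sqrt(5 - 4))*0 = ((-2*4)*sqrt(1))*0 = -8*1*0 = -8*0 = 0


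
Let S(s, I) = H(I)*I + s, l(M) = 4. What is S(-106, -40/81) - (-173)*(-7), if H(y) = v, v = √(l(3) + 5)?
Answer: -35599/27 ≈ -1318.5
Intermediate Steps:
v = 3 (v = √(4 + 5) = √9 = 3)
H(y) = 3
S(s, I) = s + 3*I (S(s, I) = 3*I + s = s + 3*I)
S(-106, -40/81) - (-173)*(-7) = (-106 + 3*(-40/81)) - (-173)*(-7) = (-106 + 3*(-40*1/81)) - 1*1211 = (-106 + 3*(-40/81)) - 1211 = (-106 - 40/27) - 1211 = -2902/27 - 1211 = -35599/27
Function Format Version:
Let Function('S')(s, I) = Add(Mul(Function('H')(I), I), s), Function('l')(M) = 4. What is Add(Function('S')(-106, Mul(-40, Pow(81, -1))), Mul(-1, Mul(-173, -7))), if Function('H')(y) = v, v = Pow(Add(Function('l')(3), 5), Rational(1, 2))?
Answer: Rational(-35599, 27) ≈ -1318.5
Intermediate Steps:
v = 3 (v = Pow(Add(4, 5), Rational(1, 2)) = Pow(9, Rational(1, 2)) = 3)
Function('H')(y) = 3
Function('S')(s, I) = Add(s, Mul(3, I)) (Function('S')(s, I) = Add(Mul(3, I), s) = Add(s, Mul(3, I)))
Add(Function('S')(-106, Mul(-40, Pow(81, -1))), Mul(-1, Mul(-173, -7))) = Add(Add(-106, Mul(3, Mul(-40, Pow(81, -1)))), Mul(-1, Mul(-173, -7))) = Add(Add(-106, Mul(3, Mul(-40, Rational(1, 81)))), Mul(-1, 1211)) = Add(Add(-106, Mul(3, Rational(-40, 81))), -1211) = Add(Add(-106, Rational(-40, 27)), -1211) = Add(Rational(-2902, 27), -1211) = Rational(-35599, 27)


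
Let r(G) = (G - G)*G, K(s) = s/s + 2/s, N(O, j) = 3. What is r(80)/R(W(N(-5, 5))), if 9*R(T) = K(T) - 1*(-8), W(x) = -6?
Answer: 0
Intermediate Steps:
K(s) = 1 + 2/s
r(G) = 0 (r(G) = 0*G = 0)
R(T) = 8/9 + (2 + T)/(9*T) (R(T) = ((2 + T)/T - 1*(-8))/9 = ((2 + T)/T + 8)/9 = (8 + (2 + T)/T)/9 = 8/9 + (2 + T)/(9*T))
r(80)/R(W(N(-5, 5))) = 0/(((2/9 - 6)/(-6))) = 0/((-⅙*(-52/9))) = 0/(26/27) = 0*(27/26) = 0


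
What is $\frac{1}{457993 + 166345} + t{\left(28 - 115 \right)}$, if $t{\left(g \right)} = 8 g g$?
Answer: $\frac{37804914577}{624338} \approx 60552.0$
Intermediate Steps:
$t{\left(g \right)} = 8 g^{2}$
$\frac{1}{457993 + 166345} + t{\left(28 - 115 \right)} = \frac{1}{457993 + 166345} + 8 \left(28 - 115\right)^{2} = \frac{1}{624338} + 8 \left(-87\right)^{2} = \frac{1}{624338} + 8 \cdot 7569 = \frac{1}{624338} + 60552 = \frac{37804914577}{624338}$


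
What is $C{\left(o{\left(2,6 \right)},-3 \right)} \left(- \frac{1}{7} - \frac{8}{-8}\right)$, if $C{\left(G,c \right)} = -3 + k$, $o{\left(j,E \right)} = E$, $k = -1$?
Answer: $- \frac{24}{7} \approx -3.4286$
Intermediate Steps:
$C{\left(G,c \right)} = -4$ ($C{\left(G,c \right)} = -3 - 1 = -4$)
$C{\left(o{\left(2,6 \right)},-3 \right)} \left(- \frac{1}{7} - \frac{8}{-8}\right) = - 4 \left(- \frac{1}{7} - \frac{8}{-8}\right) = - 4 \left(\left(-1\right) \frac{1}{7} - -1\right) = - 4 \left(- \frac{1}{7} + 1\right) = \left(-4\right) \frac{6}{7} = - \frac{24}{7}$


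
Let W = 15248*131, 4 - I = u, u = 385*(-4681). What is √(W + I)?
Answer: √3799677 ≈ 1949.3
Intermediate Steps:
u = -1802185
I = 1802189 (I = 4 - 1*(-1802185) = 4 + 1802185 = 1802189)
W = 1997488
√(W + I) = √(1997488 + 1802189) = √3799677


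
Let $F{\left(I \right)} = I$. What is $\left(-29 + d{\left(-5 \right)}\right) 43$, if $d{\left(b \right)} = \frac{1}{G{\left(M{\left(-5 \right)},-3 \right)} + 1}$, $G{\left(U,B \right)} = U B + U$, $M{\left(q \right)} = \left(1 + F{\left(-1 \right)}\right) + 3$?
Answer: $- \frac{6278}{5} \approx -1255.6$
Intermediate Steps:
$M{\left(q \right)} = 3$ ($M{\left(q \right)} = \left(1 - 1\right) + 3 = 0 + 3 = 3$)
$G{\left(U,B \right)} = U + B U$ ($G{\left(U,B \right)} = B U + U = U + B U$)
$d{\left(b \right)} = - \frac{1}{5}$ ($d{\left(b \right)} = \frac{1}{3 \left(1 - 3\right) + 1} = \frac{1}{3 \left(-2\right) + 1} = \frac{1}{-6 + 1} = \frac{1}{-5} = - \frac{1}{5}$)
$\left(-29 + d{\left(-5 \right)}\right) 43 = \left(-29 - \frac{1}{5}\right) 43 = \left(- \frac{146}{5}\right) 43 = - \frac{6278}{5}$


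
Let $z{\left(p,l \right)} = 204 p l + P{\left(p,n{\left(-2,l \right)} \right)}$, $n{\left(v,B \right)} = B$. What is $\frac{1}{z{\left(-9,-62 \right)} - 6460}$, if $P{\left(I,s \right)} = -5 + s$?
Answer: $\frac{1}{107305} \approx 9.3192 \cdot 10^{-6}$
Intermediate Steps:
$z{\left(p,l \right)} = -5 + l + 204 l p$ ($z{\left(p,l \right)} = 204 p l + \left(-5 + l\right) = 204 l p + \left(-5 + l\right) = -5 + l + 204 l p$)
$\frac{1}{z{\left(-9,-62 \right)} - 6460} = \frac{1}{\left(-5 - 62 + 204 \left(-62\right) \left(-9\right)\right) - 6460} = \frac{1}{\left(-5 - 62 + 113832\right) - 6460} = \frac{1}{113765 - 6460} = \frac{1}{107305}$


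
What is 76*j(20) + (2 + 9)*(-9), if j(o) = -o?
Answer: -1619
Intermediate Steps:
76*j(20) + (2 + 9)*(-9) = 76*(-1*20) + (2 + 9)*(-9) = 76*(-20) + 11*(-9) = -1520 - 99 = -1619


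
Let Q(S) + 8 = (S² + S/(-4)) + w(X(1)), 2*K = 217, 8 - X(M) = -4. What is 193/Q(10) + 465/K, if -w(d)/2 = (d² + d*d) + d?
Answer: 27928/7147 ≈ 3.9077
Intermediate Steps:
X(M) = 12 (X(M) = 8 - 1*(-4) = 8 + 4 = 12)
w(d) = -4*d² - 2*d (w(d) = -2*((d² + d*d) + d) = -2*((d² + d²) + d) = -2*(2*d² + d) = -2*(d + 2*d²) = -4*d² - 2*d)
K = 217/2 (K = (½)*217 = 217/2 ≈ 108.50)
Q(S) = -608 + S² - S/4 (Q(S) = -8 + ((S² + S/(-4)) - 2*12*(1 + 2*12)) = -8 + ((S² - S/4) - 2*12*(1 + 24)) = -8 + ((S² - S/4) - 2*12*25) = -8 + ((S² - S/4) - 600) = -8 + (-600 + S² - S/4) = -608 + S² - S/4)
193/Q(10) + 465/K = 193/(-608 + 10² - ¼*10) + 465/(217/2) = 193/(-608 + 100 - 5/2) + 465*(2/217) = 193/(-1021/2) + 30/7 = 193*(-2/1021) + 30/7 = -386/1021 + 30/7 = 27928/7147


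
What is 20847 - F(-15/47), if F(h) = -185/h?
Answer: 60802/3 ≈ 20267.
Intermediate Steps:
20847 - F(-15/47) = 20847 - (-185)/((-15/47)) = 20847 - (-185)/((-15*1/47)) = 20847 - (-185)/(-15/47) = 20847 - (-185)*(-47)/15 = 20847 - 1*1739/3 = 20847 - 1739/3 = 60802/3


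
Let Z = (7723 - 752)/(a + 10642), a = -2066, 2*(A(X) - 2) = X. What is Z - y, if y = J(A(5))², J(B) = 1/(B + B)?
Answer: 556075/694656 ≈ 0.80050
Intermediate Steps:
A(X) = 2 + X/2
J(B) = 1/(2*B)
Z = 6971/8576 (Z = (7723 - 752)/(-2066 + 10642) = 6971/8576 ≈ 0.81285)
y = 1/81 (y = (1/(2*(2 + (½)*5)))² = (1/(2*(2 + 5/2)))² = (1/(2*(9/2)))² = ((½)*(2/9))² = (⅑)² = 1/81 ≈ 0.012346)
Z - y = 6971/8576 - 1*1/81 = 6971/8576 - 1/81 = 556075/694656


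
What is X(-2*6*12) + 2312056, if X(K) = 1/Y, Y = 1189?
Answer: 2749034585/1189 ≈ 2.3121e+6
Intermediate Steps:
X(K) = 1/1189
X(-2*6*12) + 2312056 = 1/1189 + 2312056 = 2749034585/1189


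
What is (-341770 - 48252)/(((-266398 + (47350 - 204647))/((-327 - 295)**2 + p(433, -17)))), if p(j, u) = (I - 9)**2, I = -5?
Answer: 30193943152/84739 ≈ 3.5632e+5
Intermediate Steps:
p(j, u) = 196 (p(j, u) = (-5 - 9)**2 = (-14)**2 = 196)
(-341770 - 48252)/(((-266398 + (47350 - 204647))/((-327 - 295)**2 + p(433, -17)))) = (-341770 - 48252)/(((-266398 + (47350 - 204647))/((-327 - 295)**2 + 196))) = -390022*((-622)**2 + 196)/(-266398 - 157297) = -390022/((-423695/(386884 + 196))) = -390022/((-423695/387080)) = -390022/((-423695*1/387080)) = -390022/(-84739/77416) = -390022*(-77416/84739) = 30193943152/84739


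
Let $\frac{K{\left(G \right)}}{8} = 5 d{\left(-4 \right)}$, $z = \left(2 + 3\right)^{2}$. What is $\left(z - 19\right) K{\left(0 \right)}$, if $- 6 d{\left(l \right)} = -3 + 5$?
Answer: $-80$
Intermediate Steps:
$d{\left(l \right)} = - \frac{1}{3}$ ($d{\left(l \right)} = - \frac{-3 + 5}{6} = \left(- \frac{1}{6}\right) 2 = - \frac{1}{3}$)
$z = 25$ ($z = 5^{2} = 25$)
$K{\left(G \right)} = - \frac{40}{3}$ ($K{\left(G \right)} = 8 \cdot 5 \left(- \frac{1}{3}\right) = 8 \left(- \frac{5}{3}\right) = - \frac{40}{3}$)
$\left(z - 19\right) K{\left(0 \right)} = \left(25 - 19\right) \left(- \frac{40}{3}\right) = 6 \left(- \frac{40}{3}\right) = -80$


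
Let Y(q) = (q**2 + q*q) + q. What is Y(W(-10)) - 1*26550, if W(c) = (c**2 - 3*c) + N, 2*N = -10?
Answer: 4825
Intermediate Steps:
N = -5 (N = (1/2)*(-10) = -5)
W(c) = -5 + c**2 - 3*c (W(c) = (c**2 - 3*c) - 5 = -5 + c**2 - 3*c)
Y(q) = q + 2*q**2 (Y(q) = (q**2 + q**2) + q = 2*q**2 + q = q + 2*q**2)
Y(W(-10)) - 1*26550 = (-5 + (-10)**2 - 3*(-10))*(1 + 2*(-5 + (-10)**2 - 3*(-10))) - 1*26550 = (-5 + 100 + 30)*(1 + 2*(-5 + 100 + 30)) - 26550 = 125*(1 + 2*125) - 26550 = 125*(1 + 250) - 26550 = 125*251 - 26550 = 31375 - 26550 = 4825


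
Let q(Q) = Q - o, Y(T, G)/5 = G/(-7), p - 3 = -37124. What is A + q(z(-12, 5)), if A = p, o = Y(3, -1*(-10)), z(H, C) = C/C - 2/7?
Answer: -259792/7 ≈ -37113.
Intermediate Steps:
p = -37121 (p = 3 - 37124 = -37121)
z(H, C) = 5/7 (z(H, C) = 1 - 2*⅐ = 1 - 2/7 = 5/7)
Y(T, G) = -5*G/7 (Y(T, G) = 5*(G/(-7)) = 5*(G*(-⅐)) = 5*(-G/7) = -5*G/7)
o = -50/7 (o = -(-5)*(-10)/7 = -5/7*10 = -50/7 ≈ -7.1429)
A = -37121
q(Q) = 50/7 + Q (q(Q) = Q - 1*(-50/7) = Q + 50/7 = 50/7 + Q)
A + q(z(-12, 5)) = -37121 + (50/7 + 5/7) = -37121 + 55/7 = -259792/7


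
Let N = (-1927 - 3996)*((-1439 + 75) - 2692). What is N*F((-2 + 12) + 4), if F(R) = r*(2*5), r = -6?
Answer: -1441421280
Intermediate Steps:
F(R) = -60 (F(R) = -12*5 = -6*10 = -60)
N = 24023688 (N = -5923*(-1364 - 2692) = -5923*(-4056) = 24023688)
N*F((-2 + 12) + 4) = 24023688*(-60) = -1441421280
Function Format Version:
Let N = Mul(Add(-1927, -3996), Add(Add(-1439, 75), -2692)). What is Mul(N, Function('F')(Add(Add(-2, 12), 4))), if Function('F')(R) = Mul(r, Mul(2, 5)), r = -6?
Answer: -1441421280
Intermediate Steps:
Function('F')(R) = -60 (Function('F')(R) = Mul(-6, Mul(2, 5)) = Mul(-6, 10) = -60)
N = 24023688 (N = Mul(-5923, Add(-1364, -2692)) = Mul(-5923, -4056) = 24023688)
Mul(N, Function('F')(Add(Add(-2, 12), 4))) = Mul(24023688, -60) = -1441421280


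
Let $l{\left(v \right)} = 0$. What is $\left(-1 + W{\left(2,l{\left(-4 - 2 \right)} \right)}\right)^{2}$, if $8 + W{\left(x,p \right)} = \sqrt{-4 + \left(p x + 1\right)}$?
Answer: $\left(9 - i \sqrt{3}\right)^{2} \approx 78.0 - 31.177 i$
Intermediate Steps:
$W{\left(x,p \right)} = -8 + \sqrt{-3 + p x}$ ($W{\left(x,p \right)} = -8 + \sqrt{-4 + \left(p x + 1\right)} = -8 + \sqrt{-4 + \left(1 + p x\right)} = -8 + \sqrt{-3 + p x}$)
$\left(-1 + W{\left(2,l{\left(-4 - 2 \right)} \right)}\right)^{2} = \left(-1 - \left(8 - \sqrt{-3 + 0 \cdot 2}\right)\right)^{2} = \left(-1 - \left(8 - \sqrt{-3 + 0}\right)\right)^{2} = \left(-1 - \left(8 - \sqrt{-3}\right)\right)^{2} = \left(-1 - \left(8 - i \sqrt{3}\right)\right)^{2} = \left(-9 + i \sqrt{3}\right)^{2}$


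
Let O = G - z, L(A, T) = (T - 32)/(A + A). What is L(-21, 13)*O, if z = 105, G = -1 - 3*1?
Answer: -2071/42 ≈ -49.310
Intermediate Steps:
G = -4 (G = -1 - 3 = -4)
L(A, T) = (-32 + T)/(2*A) (L(A, T) = (-32 + T)/((2*A)) = (-32 + T)*(1/(2*A)) = (-32 + T)/(2*A))
O = -109 (O = -4 - 1*105 = -4 - 105 = -109)
L(-21, 13)*O = ((½)*(-32 + 13)/(-21))*(-109) = ((½)*(-1/21)*(-19))*(-109) = (19/42)*(-109) = -2071/42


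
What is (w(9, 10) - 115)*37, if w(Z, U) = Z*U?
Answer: -925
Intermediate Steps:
w(Z, U) = U*Z
(w(9, 10) - 115)*37 = (10*9 - 115)*37 = (90 - 115)*37 = -25*37 = -925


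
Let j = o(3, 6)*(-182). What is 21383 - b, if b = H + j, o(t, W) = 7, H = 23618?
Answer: -961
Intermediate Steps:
j = -1274 (j = 7*(-182) = -1274)
b = 22344 (b = 23618 - 1274 = 22344)
21383 - b = 21383 - 1*22344 = 21383 - 22344 = -961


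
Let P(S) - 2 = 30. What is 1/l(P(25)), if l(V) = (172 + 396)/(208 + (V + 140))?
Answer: 95/142 ≈ 0.66901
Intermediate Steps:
P(S) = 32 (P(S) = 2 + 30 = 32)
l(V) = 568/(348 + V) (l(V) = 568/(208 + (140 + V)) = 568/(348 + V))
1/l(P(25)) = 1/(568/(348 + 32)) = 1/(568/380) = 1/(568*(1/380)) = 1/(142/95) = 95/142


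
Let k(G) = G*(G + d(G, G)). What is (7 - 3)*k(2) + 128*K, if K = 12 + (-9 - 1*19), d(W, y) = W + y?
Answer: -2000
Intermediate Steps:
k(G) = 3*G² (k(G) = G*(G + (G + G)) = G*(G + 2*G) = G*(3*G) = 3*G²)
K = -16 (K = 12 + (-9 - 19) = 12 - 28 = -16)
(7 - 3)*k(2) + 128*K = (7 - 3)*(3*2²) + 128*(-16) = 4*(3*4) - 2048 = 4*12 - 2048 = 48 - 2048 = -2000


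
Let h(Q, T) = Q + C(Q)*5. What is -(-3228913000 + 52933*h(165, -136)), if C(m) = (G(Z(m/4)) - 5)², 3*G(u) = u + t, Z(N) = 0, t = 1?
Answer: 28929737155/9 ≈ 3.2144e+9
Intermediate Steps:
G(u) = ⅓ + u/3 (G(u) = (u + 1)/3 = (1 + u)/3 = ⅓ + u/3)
C(m) = 196/9 (C(m) = ((⅓ + (⅓)*0) - 5)² = ((⅓ + 0) - 5)² = (⅓ - 5)² = (-14/3)² = 196/9)
h(Q, T) = 980/9 + Q (h(Q, T) = Q + (196/9)*5 = Q + 980/9 = 980/9 + Q)
-(-3228913000 + 52933*h(165, -136)) = -52933/(1/(-61000 + (980/9 + 165))) = -52933/(1/(-61000 + 2465/9)) = -52933/(1/(-546535/9)) = -52933/(-9/546535) = -52933*(-546535/9) = 28929737155/9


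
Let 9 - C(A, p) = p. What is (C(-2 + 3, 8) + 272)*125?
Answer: 34125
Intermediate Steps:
C(A, p) = 9 - p
(C(-2 + 3, 8) + 272)*125 = ((9 - 1*8) + 272)*125 = ((9 - 8) + 272)*125 = (1 + 272)*125 = 273*125 = 34125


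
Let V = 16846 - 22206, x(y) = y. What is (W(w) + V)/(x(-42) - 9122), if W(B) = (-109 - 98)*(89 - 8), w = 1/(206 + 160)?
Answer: 763/316 ≈ 2.4146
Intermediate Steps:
w = 1/366 ≈ 0.0027322
W(B) = -16767 (W(B) = -207*81 = -16767)
V = -5360
(W(w) + V)/(x(-42) - 9122) = (-16767 - 5360)/(-42 - 9122) = -22127/(-9164) = -22127*(-1/9164) = 763/316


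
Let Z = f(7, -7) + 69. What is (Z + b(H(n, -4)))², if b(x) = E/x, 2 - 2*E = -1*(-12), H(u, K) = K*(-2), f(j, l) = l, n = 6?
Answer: 241081/64 ≈ 3766.9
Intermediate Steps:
H(u, K) = -2*K
E = -5 (E = 1 - (-1)*(-12)/2 = 1 - ½*12 = 1 - 6 = -5)
Z = 62 (Z = -7 + 69 = 62)
b(x) = -5/x
(Z + b(H(n, -4)))² = (62 - 5/((-2*(-4))))² = (62 - 5/8)² = (491/8)² = 241081/64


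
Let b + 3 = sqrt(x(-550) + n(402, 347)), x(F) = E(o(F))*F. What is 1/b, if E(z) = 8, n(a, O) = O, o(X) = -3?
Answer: -1/1354 - I*sqrt(4053)/4062 ≈ -0.00073855 - 0.015673*I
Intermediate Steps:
x(F) = 8*F
b = -3 + I*sqrt(4053) (b = -3 + sqrt(8*(-550) + 347) = -3 + sqrt(-4400 + 347) = -3 + sqrt(-4053) = -3 + I*sqrt(4053) ≈ -3.0 + 63.663*I)
1/b = 1/(-3 + I*sqrt(4053))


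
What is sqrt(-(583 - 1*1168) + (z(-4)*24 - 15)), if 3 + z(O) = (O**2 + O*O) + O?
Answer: 3*sqrt(130) ≈ 34.205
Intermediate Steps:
z(O) = -3 + O + 2*O**2 (z(O) = -3 + ((O**2 + O*O) + O) = -3 + ((O**2 + O**2) + O) = -3 + (2*O**2 + O) = -3 + (O + 2*O**2) = -3 + O + 2*O**2)
sqrt(-(583 - 1*1168) + (z(-4)*24 - 15)) = sqrt(-(583 - 1*1168) + ((-3 - 4 + 2*(-4)**2)*24 - 15)) = sqrt(-(583 - 1168) + ((-3 - 4 + 2*16)*24 - 15)) = sqrt(-1*(-585) + ((-3 - 4 + 32)*24 - 15)) = sqrt(585 + (25*24 - 15)) = sqrt(585 + (600 - 15)) = sqrt(585 + 585) = sqrt(1170) = 3*sqrt(130)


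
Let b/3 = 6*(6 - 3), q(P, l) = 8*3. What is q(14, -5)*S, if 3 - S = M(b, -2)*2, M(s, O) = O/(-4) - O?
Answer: -48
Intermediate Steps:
q(P, l) = 24
b = 54 (b = 3*(6*(6 - 3)) = 3*(6*3) = 3*18 = 54)
M(s, O) = -5*O/4 (M(s, O) = O*(-¼) - O = -O/4 - O = -5*O/4)
S = -2 (S = 3 - (-5/4*(-2))*2 = 3 - 5*2/2 = 3 - 1*5 = 3 - 5 = -2)
q(14, -5)*S = 24*(-2) = -48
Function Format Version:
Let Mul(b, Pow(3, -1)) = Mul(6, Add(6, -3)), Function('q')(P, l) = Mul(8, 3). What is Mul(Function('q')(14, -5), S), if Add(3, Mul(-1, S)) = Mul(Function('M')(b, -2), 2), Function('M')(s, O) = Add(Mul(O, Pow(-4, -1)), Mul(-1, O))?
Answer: -48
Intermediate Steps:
Function('q')(P, l) = 24
b = 54 (b = Mul(3, Mul(6, Add(6, -3))) = Mul(3, Mul(6, 3)) = Mul(3, 18) = 54)
Function('M')(s, O) = Mul(Rational(-5, 4), O) (Function('M')(s, O) = Add(Mul(O, Rational(-1, 4)), Mul(-1, O)) = Add(Mul(Rational(-1, 4), O), Mul(-1, O)) = Mul(Rational(-5, 4), O))
S = -2 (S = Add(3, Mul(-1, Mul(Mul(Rational(-5, 4), -2), 2))) = Add(3, Mul(-1, Mul(Rational(5, 2), 2))) = Add(3, Mul(-1, 5)) = Add(3, -5) = -2)
Mul(Function('q')(14, -5), S) = Mul(24, -2) = -48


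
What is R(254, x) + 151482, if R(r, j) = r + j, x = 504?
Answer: 152240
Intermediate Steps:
R(r, j) = j + r
R(254, x) + 151482 = (504 + 254) + 151482 = 758 + 151482 = 152240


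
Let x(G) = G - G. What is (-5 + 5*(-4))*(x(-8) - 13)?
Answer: 325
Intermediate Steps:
x(G) = 0
(-5 + 5*(-4))*(x(-8) - 13) = (-5 + 5*(-4))*(0 - 13) = (-5 - 20)*(-13) = -25*(-13) = 325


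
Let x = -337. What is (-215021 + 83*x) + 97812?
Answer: -145180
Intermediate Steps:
(-215021 + 83*x) + 97812 = (-215021 + 83*(-337)) + 97812 = (-215021 - 27971) + 97812 = -242992 + 97812 = -145180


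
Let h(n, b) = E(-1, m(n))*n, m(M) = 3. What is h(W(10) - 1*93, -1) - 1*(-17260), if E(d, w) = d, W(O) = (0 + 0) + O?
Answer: 17343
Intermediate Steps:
W(O) = O (W(O) = 0 + O = O)
h(n, b) = -n
h(W(10) - 1*93, -1) - 1*(-17260) = -(10 - 1*93) - 1*(-17260) = -(10 - 93) + 17260 = -1*(-83) + 17260 = 83 + 17260 = 17343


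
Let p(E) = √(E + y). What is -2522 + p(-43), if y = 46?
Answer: -2522 + √3 ≈ -2520.3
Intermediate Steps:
p(E) = √(46 + E) (p(E) = √(E + 46) = √(46 + E))
-2522 + p(-43) = -2522 + √(46 - 43) = -2522 + √3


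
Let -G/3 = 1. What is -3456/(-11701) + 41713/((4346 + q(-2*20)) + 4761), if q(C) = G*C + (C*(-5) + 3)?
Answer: 520673893/110340430 ≈ 4.7188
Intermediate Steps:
G = -3 (G = -3*1 = -3)
q(C) = 3 - 8*C (q(C) = -3*C + (C*(-5) + 3) = -3*C + (-5*C + 3) = -3*C + (3 - 5*C) = 3 - 8*C)
-3456/(-11701) + 41713/((4346 + q(-2*20)) + 4761) = -3456/(-11701) + 41713/((4346 + (3 - (-16)*20)) + 4761) = -3456*(-1/11701) + 41713/((4346 + (3 - 8*(-40))) + 4761) = 3456/11701 + 41713/((4346 + (3 + 320)) + 4761) = 3456/11701 + 41713/((4346 + 323) + 4761) = 3456/11701 + 41713/(4669 + 4761) = 3456/11701 + 41713/9430 = 520673893/110340430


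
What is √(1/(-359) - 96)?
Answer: I*√12372935/359 ≈ 9.7981*I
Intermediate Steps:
√(1/(-359) - 96) = √(-1/359 - 96) = √(-34465/359) = I*√12372935/359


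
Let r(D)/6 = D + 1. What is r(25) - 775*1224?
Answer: -948444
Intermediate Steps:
r(D) = 6 + 6*D (r(D) = 6*(D + 1) = 6*(1 + D) = 6 + 6*D)
r(25) - 775*1224 = (6 + 6*25) - 775*1224 = (6 + 150) - 948600 = 156 - 948600 = -948444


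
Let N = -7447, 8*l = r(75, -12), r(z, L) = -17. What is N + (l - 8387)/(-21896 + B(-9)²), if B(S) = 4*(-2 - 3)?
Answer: -1280578583/171968 ≈ -7446.6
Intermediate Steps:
l = -17/8 (l = (⅛)*(-17) = -17/8 ≈ -2.1250)
B(S) = -20 (B(S) = 4*(-5) = -20)
N + (l - 8387)/(-21896 + B(-9)²) = -7447 + (-17/8 - 8387)/(-21896 + (-20)²) = -7447 - 67113/(8*(-21896 + 400)) = -7447 - 67113/8/(-21496) = -7447 - 67113/8*(-1/21496) = -7447 + 67113/171968 = -1280578583/171968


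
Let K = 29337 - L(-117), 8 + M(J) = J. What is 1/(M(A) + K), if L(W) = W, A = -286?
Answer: 1/29160 ≈ 3.4294e-5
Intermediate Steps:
M(J) = -8 + J
K = 29454 (K = 29337 - 1*(-117) = 29337 + 117 = 29454)
1/(M(A) + K) = 1/((-8 - 286) + 29454) = 1/(-294 + 29454) = 1/29160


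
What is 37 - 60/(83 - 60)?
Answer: 791/23 ≈ 34.391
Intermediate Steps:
37 - 60/(83 - 60) = 37 - 60/23 = 791/23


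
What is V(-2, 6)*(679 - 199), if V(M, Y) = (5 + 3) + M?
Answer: 2880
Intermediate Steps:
V(M, Y) = 8 + M
V(-2, 6)*(679 - 199) = (8 - 2)*(679 - 199) = 6*480 = 2880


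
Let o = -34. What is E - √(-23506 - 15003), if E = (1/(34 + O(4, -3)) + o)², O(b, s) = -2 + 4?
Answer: 1495729/1296 - I*√38509 ≈ 1154.1 - 196.24*I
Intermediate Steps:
O(b, s) = 2
E = 1495729/1296 (E = (1/(34 + 2) - 34)² = (1/36 - 34)² = (-1223/36)² = 1495729/1296 ≈ 1154.1)
E - √(-23506 - 15003) = 1495729/1296 - √(-23506 - 15003) = 1495729/1296 - √(-38509) = 1495729/1296 - I*√38509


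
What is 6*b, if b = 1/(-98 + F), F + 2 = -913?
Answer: -6/1013 ≈ -0.0059230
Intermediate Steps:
F = -915 (F = -2 - 913 = -915)
b = -1/1013 (b = 1/(-98 - 915) = 1/(-1013) = -1/1013 ≈ -0.00098717)
6*b = 6*(-1/1013) = -6/1013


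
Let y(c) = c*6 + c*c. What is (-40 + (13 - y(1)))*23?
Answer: -782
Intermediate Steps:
y(c) = c**2 + 6*c (y(c) = 6*c + c**2 = c**2 + 6*c)
(-40 + (13 - y(1)))*23 = (-40 + (13 - (6 + 1)))*23 = (-40 + (13 - 7))*23 = (-40 + 6)*23 = -34*23 = -782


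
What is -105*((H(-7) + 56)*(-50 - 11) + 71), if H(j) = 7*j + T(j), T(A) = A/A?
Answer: 43785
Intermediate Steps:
T(A) = 1
H(j) = 1 + 7*j (H(j) = 7*j + 1 = 1 + 7*j)
-105*((H(-7) + 56)*(-50 - 11) + 71) = -105*(((1 + 7*(-7)) + 56)*(-50 - 11) + 71) = -105*(((1 - 49) + 56)*(-61) + 71) = -105*((-48 + 56)*(-61) + 71) = -105*(8*(-61) + 71) = -105*(-488 + 71) = -105*(-417) = 43785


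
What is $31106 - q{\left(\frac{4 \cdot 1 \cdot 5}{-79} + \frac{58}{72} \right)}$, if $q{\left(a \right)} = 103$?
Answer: $31003$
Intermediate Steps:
$31106 - q{\left(\frac{4 \cdot 1 \cdot 5}{-79} + \frac{58}{72} \right)} = 31106 - 103 = 31003$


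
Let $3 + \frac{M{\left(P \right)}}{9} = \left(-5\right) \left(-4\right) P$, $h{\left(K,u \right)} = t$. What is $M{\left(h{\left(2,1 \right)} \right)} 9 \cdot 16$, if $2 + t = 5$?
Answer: $73872$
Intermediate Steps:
$t = 3$ ($t = -2 + 5 = 3$)
$h{\left(K,u \right)} = 3$
$M{\left(P \right)} = -27 + 180 P$ ($M{\left(P \right)} = -27 + 9 \left(-5\right) \left(-4\right) P = -27 + 9 \cdot 20 P = -27 + 180 P$)
$M{\left(h{\left(2,1 \right)} \right)} 9 \cdot 16 = \left(-27 + 180 \cdot 3\right) 9 \cdot 16 = \left(-27 + 540\right) 9 \cdot 16 = 513 \cdot 9 \cdot 16 = 4617 \cdot 16 = 73872$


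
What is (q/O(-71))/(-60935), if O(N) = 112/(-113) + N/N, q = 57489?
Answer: -6496257/60935 ≈ -106.61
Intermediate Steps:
O(N) = 1/113 (O(N) = 112*(-1/113) + 1 = -112/113 + 1 = 1/113)
(q/O(-71))/(-60935) = (57489/(1/113))/(-60935) = (57489*113)*(-1/60935) = 6496257*(-1/60935) = -6496257/60935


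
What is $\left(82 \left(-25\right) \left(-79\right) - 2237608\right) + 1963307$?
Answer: $-112351$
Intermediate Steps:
$\left(82 \left(-25\right) \left(-79\right) - 2237608\right) + 1963307 = \left(\left(-2050\right) \left(-79\right) - 2237608\right) + 1963307 = \left(161950 - 2237608\right) + 1963307 = -2075658 + 1963307 = -112351$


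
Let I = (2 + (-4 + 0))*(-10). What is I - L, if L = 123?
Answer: -103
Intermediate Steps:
I = 20 (I = (2 - 4)*(-10) = -2*(-10) = 20)
I - L = 20 - 1*123 = 20 - 123 = -103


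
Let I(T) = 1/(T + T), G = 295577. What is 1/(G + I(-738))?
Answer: 1476/436271651 ≈ 3.3832e-6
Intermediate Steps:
I(T) = 1/(2*T)
1/(G + I(-738)) = 1/(295577 + (½)/(-738)) = 1/(295577 + (½)*(-1/738)) = 1/(295577 - 1/1476) = 1/(436271651/1476) = 1476/436271651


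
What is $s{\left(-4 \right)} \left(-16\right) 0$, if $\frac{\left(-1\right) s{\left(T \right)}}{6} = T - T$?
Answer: $0$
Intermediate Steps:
$s{\left(T \right)} = 0$ ($s{\left(T \right)} = - 6 \left(T - T\right) = \left(-6\right) 0 = 0$)
$s{\left(-4 \right)} \left(-16\right) 0 = 0 \left(-16\right) 0 = 0 \cdot 0 = 0$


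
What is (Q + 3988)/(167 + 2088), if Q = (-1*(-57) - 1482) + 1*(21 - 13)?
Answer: 2571/2255 ≈ 1.1401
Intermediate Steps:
Q = -1417 (Q = (57 - 1482) + 1*8 = -1425 + 8 = -1417)
(Q + 3988)/(167 + 2088) = (-1417 + 3988)/(167 + 2088) = 2571/2255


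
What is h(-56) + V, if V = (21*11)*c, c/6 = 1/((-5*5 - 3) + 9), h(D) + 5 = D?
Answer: -2545/19 ≈ -133.95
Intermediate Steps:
h(D) = -5 + D
c = -6/19 (c = 6/((-5*5 - 3) + 9) = 6/((-25 - 3) + 9) = 6/(-28 + 9) = 6/(-19) = 6*(-1/19) = -6/19 ≈ -0.31579)
V = -1386/19 (V = (21*11)*(-6/19) = 231*(-6/19) = -1386/19 ≈ -72.947)
h(-56) + V = (-5 - 56) - 1386/19 = -61 - 1386/19 = -2545/19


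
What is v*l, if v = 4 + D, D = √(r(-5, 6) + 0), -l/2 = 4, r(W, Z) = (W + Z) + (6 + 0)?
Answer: -32 - 8*√7 ≈ -53.166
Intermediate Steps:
r(W, Z) = 6 + W + Z (r(W, Z) = (W + Z) + 6 = 6 + W + Z)
l = -8 (l = -2*4 = -8)
D = √7 (D = √((6 - 5 + 6) + 0) = √(7 + 0) = √7 ≈ 2.6458)
v = 4 + √7 ≈ 6.6458
v*l = (4 + √7)*(-8) = -32 - 8*√7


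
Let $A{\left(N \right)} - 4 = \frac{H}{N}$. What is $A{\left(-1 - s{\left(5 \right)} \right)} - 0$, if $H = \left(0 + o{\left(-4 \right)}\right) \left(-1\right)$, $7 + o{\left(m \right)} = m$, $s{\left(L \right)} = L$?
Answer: $\frac{13}{6} \approx 2.1667$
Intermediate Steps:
$o{\left(m \right)} = -7 + m$
$H = 11$ ($H = \left(0 - 11\right) \left(-1\right) = \left(-11\right) \left(-1\right) = 11$)
$A{\left(N \right)} = 4 + \frac{11}{N}$
$A{\left(-1 - s{\left(5 \right)} \right)} - 0 = \left(4 + \frac{11}{-1 - 5}\right) - 0 = \left(4 + \frac{11}{-1 - 5}\right) + 0 = \left(4 + \frac{11}{-6}\right) + 0 = \left(4 + 11 \left(- \frac{1}{6}\right)\right) + 0 = \left(4 - \frac{11}{6}\right) + 0 = \frac{13}{6} + 0 = \frac{13}{6}$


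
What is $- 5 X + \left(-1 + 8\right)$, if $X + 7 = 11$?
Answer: $-13$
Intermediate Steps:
$X = 4$ ($X = -7 + 11 = 4$)
$- 5 X + \left(-1 + 8\right) = \left(-5\right) 4 + \left(-1 + 8\right) = -20 + 7 = -13$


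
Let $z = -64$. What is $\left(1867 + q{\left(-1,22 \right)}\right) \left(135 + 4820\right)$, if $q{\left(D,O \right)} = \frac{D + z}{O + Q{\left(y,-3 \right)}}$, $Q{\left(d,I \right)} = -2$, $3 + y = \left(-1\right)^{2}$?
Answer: $\frac{36939525}{4} \approx 9.2349 \cdot 10^{6}$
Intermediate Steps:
$y = -2$ ($y = -3 + \left(-1\right)^{2} = -3 + 1 = -2$)
$q{\left(D,O \right)} = \frac{-64 + D}{-2 + O}$ ($q{\left(D,O \right)} = \frac{D - 64}{O - 2} = \frac{-64 + D}{-2 + O}$)
$\left(1867 + q{\left(-1,22 \right)}\right) \left(135 + 4820\right) = \left(1867 + \frac{-64 - 1}{-2 + 22}\right) \left(135 + 4820\right) = \left(1867 + \frac{1}{20} \left(-65\right)\right) 4955 = \left(1867 - \frac{13}{4}\right) 4955 = \frac{7455}{4} \cdot 4955 = \frac{36939525}{4}$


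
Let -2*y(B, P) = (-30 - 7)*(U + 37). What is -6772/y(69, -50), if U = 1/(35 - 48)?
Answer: -22009/2220 ≈ -9.9140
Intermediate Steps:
U = -1/13 (U = 1/(-13) = -1/13 ≈ -0.076923)
y(B, P) = 8880/13 (y(B, P) = -(-30 - 7)*(-1/13 + 37)/2 = -(-37)*480/(2*13) = -½*(-17760/13) = 8880/13)
-6772/y(69, -50) = -6772/8880/13 = -6772*13/8880 = -22009/2220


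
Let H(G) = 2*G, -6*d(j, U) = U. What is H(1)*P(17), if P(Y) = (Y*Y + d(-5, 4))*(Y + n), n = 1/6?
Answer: 89095/9 ≈ 9899.4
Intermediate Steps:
n = ⅙ ≈ 0.16667
d(j, U) = -U/6
P(Y) = (-⅔ + Y²)*(⅙ + Y) (P(Y) = (Y*Y - ⅙*4)*(Y + ⅙) = (Y² - ⅔)*(⅙ + Y) = (-⅔ + Y²)*(⅙ + Y))
H(1)*P(17) = (2*1)*(-⅑ + 17³ - ⅔*17 + (⅙)*17²) = 2*(-⅑ + 4913 - 34/3 + (⅙)*289) = 2*(-⅑ + 4913 - 34/3 + 289/6) = 2*(89095/18) = 89095/9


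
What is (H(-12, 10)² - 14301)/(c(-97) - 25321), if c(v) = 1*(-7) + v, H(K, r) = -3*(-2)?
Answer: 317/565 ≈ 0.56106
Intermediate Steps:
H(K, r) = 6
c(v) = -7 + v
(H(-12, 10)² - 14301)/(c(-97) - 25321) = (6² - 14301)/((-7 - 97) - 25321) = (36 - 14301)/(-104 - 25321) = -14265/(-25425) = -14265*(-1/25425) = 317/565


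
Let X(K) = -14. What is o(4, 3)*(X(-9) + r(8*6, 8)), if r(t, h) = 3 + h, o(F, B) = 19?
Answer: -57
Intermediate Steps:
o(4, 3)*(X(-9) + r(8*6, 8)) = 19*(-14 + (3 + 8)) = 19*(-14 + 11) = 19*(-3) = -57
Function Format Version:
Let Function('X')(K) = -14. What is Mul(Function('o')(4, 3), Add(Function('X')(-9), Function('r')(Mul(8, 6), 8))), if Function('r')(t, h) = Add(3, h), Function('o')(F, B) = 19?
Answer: -57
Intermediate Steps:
Mul(Function('o')(4, 3), Add(Function('X')(-9), Function('r')(Mul(8, 6), 8))) = Mul(19, Add(-14, Add(3, 8))) = Mul(19, Add(-14, 11)) = Mul(19, -3) = -57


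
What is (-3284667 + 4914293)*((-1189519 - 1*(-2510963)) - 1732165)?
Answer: -669321620346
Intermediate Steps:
(-3284667 + 4914293)*((-1189519 - 1*(-2510963)) - 1732165) = 1629626*((-1189519 + 2510963) - 1732165) = 1629626*(1321444 - 1732165) = 1629626*(-410721) = -669321620346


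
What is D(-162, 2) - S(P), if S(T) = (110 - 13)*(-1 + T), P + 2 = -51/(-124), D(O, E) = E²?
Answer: 31633/124 ≈ 255.10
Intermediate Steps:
P = -197/124 (P = -2 - 51/(-124) = -2 - 51*(-1/124) = -2 + 51/124 = -197/124 ≈ -1.5887)
S(T) = -97 + 97*T (S(T) = 97*(-1 + T) = -97 + 97*T)
D(-162, 2) - S(P) = 2² - (-97 + 97*(-197/124)) = 4 - (-97 - 19109/124) = 4 - 1*(-31137/124) = 4 + 31137/124 = 31633/124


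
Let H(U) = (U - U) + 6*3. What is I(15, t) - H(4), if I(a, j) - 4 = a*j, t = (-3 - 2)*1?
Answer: -89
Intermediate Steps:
H(U) = 18 (H(U) = 0 + 18 = 18)
t = -5 (t = -5*1 = -5)
I(a, j) = 4 + a*j
I(15, t) - H(4) = (4 + 15*(-5)) - 1*18 = (4 - 75) - 18 = -71 - 18 = -89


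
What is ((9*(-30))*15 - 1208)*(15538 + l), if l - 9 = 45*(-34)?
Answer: -73701386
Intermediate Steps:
l = -1521 (l = 9 + 45*(-34) = 9 - 1530 = -1521)
((9*(-30))*15 - 1208)*(15538 + l) = ((9*(-30))*15 - 1208)*(15538 - 1521) = (-270*15 - 1208)*14017 = (-4050 - 1208)*14017 = -5258*14017 = -73701386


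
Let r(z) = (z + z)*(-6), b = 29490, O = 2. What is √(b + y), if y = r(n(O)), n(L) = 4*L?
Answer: 3*√3266 ≈ 171.45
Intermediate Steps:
r(z) = -12*z (r(z) = (2*z)*(-6) = -12*z)
y = -96 (y = -48*2 = -12*8 = -96)
√(b + y) = √(29490 - 96) = √29394 = 3*√3266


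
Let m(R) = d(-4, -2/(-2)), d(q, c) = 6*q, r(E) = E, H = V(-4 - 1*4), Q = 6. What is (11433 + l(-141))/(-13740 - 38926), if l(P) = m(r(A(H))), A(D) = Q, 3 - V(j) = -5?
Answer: -11409/52666 ≈ -0.21663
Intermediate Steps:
V(j) = 8 (V(j) = 3 - 1*(-5) = 3 + 5 = 8)
H = 8
A(D) = 6
m(R) = -24 (m(R) = 6*(-4) = -24)
l(P) = -24
(11433 + l(-141))/(-13740 - 38926) = (11433 - 24)/(-13740 - 38926) = 11409/(-52666) = 11409*(-1/52666) = -11409/52666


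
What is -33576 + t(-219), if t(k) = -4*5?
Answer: -33596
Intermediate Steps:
t(k) = -20
-33576 + t(-219) = -33576 - 20 = -33596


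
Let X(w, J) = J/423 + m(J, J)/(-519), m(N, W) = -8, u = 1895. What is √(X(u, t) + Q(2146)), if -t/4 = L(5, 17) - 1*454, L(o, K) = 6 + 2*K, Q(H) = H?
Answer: 5*√51169927890/24393 ≈ 46.367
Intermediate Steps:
t = 1656 (t = -4*((6 + 2*17) - 1*454) = -4*((6 + 34) - 454) = -4*(40 - 454) = -4*(-414) = 1656)
X(w, J) = 8/519 + J/423 (X(w, J) = J/423 - 8/(-519) = J*(1/423) - 8*(-1/519) = J/423 + 8/519 = 8/519 + J/423)
√(X(u, t) + Q(2146)) = √((8/519 + (1/423)*1656) + 2146) = √((8/519 + 184/47) + 2146) = √(95872/24393 + 2146) = √(52443250/24393) = 5*√51169927890/24393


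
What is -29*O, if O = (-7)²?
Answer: -1421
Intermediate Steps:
O = 49
-29*O = -29*49 = -1421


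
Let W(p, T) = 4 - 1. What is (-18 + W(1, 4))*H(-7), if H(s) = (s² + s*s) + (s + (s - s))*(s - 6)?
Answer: -2835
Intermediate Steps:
W(p, T) = 3
H(s) = 2*s² + s*(-6 + s) (H(s) = (s² + s²) + (s + 0)*(-6 + s) = 2*s² + s*(-6 + s))
(-18 + W(1, 4))*H(-7) = (-18 + 3)*(3*(-7)*(-2 - 7)) = -45*(-7)*(-9) = -15*189 = -2835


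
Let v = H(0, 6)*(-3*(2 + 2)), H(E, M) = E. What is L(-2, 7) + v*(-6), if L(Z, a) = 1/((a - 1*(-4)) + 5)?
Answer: 1/16 ≈ 0.062500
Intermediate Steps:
L(Z, a) = 1/(9 + a) (L(Z, a) = 1/((a + 4) + 5) = 1/((4 + a) + 5) = 1/(9 + a))
v = 0 (v = 0*(-3*(2 + 2)) = 0*(-3*4) = 0*(-12) = 0)
L(-2, 7) + v*(-6) = 1/(9 + 7) + 0*(-6) = 1/16 + 0 = 1/16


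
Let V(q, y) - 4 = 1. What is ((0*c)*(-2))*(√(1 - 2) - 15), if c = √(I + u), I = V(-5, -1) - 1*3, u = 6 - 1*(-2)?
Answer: 0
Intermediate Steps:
V(q, y) = 5 (V(q, y) = 4 + 1 = 5)
u = 8 (u = 6 + 2 = 8)
I = 2 (I = 5 - 1*3 = 5 - 3 = 2)
c = √10 (c = √(2 + 8) = √10 ≈ 3.1623)
((0*c)*(-2))*(√(1 - 2) - 15) = ((0*√10)*(-2))*(√(1 - 2) - 15) = (0*(-2))*(√(-1) - 15) = 0*(I - 15) = 0*(-15 + I) = 0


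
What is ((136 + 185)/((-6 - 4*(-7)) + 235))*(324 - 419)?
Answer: -30495/257 ≈ -118.66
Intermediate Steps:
((136 + 185)/((-6 - 4*(-7)) + 235))*(324 - 419) = (321/((-6 + 28) + 235))*(-95) = (321/(22 + 235))*(-95) = (321/257)*(-95) = -30495/257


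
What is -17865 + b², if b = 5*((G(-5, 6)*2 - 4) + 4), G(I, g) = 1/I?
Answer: -17861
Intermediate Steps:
b = -2 (b = 5*((2/(-5) - 4) + 4) = 5*((-⅕*2 - 4) + 4) = 5*((-⅖ - 4) + 4) = 5*(-22/5 + 4) = 5*(-⅖) = -2)
-17865 + b² = -17865 + (-2)² = -17865 + 4 = -17861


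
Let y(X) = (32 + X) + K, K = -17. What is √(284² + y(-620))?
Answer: √80051 ≈ 282.93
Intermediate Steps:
y(X) = 15 + X (y(X) = (32 + X) - 17 = 15 + X)
√(284² + y(-620)) = √(284² + (15 - 620)) = √(80656 - 605) = √80051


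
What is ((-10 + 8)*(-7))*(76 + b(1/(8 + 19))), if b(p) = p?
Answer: 28742/27 ≈ 1064.5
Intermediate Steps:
((-10 + 8)*(-7))*(76 + b(1/(8 + 19))) = ((-10 + 8)*(-7))*(76 + 1/(8 + 19)) = (-2*(-7))*(76 + 1/27) = 14*(76 + 1/27) = 14*(2053/27) = 28742/27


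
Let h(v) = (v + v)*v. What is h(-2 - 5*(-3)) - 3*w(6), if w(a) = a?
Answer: 320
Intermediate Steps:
h(v) = 2*v² (h(v) = (2*v)*v = 2*v²)
h(-2 - 5*(-3)) - 3*w(6) = 2*(-2 - 5*(-3))² - 3*6 = 2*(-2 + 15)² - 18 = 2*13² - 18 = 2*169 - 18 = 338 - 18 = 320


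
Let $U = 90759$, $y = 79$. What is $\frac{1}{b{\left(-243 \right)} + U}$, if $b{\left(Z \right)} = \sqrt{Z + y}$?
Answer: $\frac{90759}{8237196245} - \frac{2 i \sqrt{41}}{8237196245} \approx 1.1018 \cdot 10^{-5} - 1.5547 \cdot 10^{-9} i$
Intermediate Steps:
$b{\left(Z \right)} = \sqrt{79 + Z}$ ($b{\left(Z \right)} = \sqrt{Z + 79} = \sqrt{79 + Z}$)
$\frac{1}{b{\left(-243 \right)} + U} = \frac{1}{\sqrt{79 - 243} + 90759} = \frac{1}{\sqrt{-164} + 90759} = \frac{1}{2 i \sqrt{41} + 90759} = \frac{1}{90759 + 2 i \sqrt{41}}$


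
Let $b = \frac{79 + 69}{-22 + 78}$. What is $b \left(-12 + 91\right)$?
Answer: $\frac{2923}{14} \approx 208.79$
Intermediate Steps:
$b = \frac{37}{14}$ ($b = \frac{148}{56} = 148 \cdot \frac{1}{56} = \frac{37}{14} \approx 2.6429$)
$b \left(-12 + 91\right) = \frac{37 \left(-12 + 91\right)}{14} = \frac{37}{14} \cdot 79 = \frac{2923}{14}$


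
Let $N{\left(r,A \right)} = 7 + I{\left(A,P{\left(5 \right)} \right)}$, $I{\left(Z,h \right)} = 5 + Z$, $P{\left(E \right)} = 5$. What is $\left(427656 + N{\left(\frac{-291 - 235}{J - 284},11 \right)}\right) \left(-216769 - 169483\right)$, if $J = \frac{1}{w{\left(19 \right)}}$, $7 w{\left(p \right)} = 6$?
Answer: $-165191869108$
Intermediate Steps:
$w{\left(p \right)} = \frac{6}{7}$ ($w{\left(p \right)} = \frac{1}{7} \cdot 6 = \frac{6}{7}$)
$J = \frac{7}{6}$ ($J = \frac{1}{\frac{6}{7}} = \frac{7}{6} \approx 1.1667$)
$N{\left(r,A \right)} = 12 + A$ ($N{\left(r,A \right)} = 7 + \left(5 + A\right) = 12 + A$)
$\left(427656 + N{\left(\frac{-291 - 235}{J - 284},11 \right)}\right) \left(-216769 - 169483\right) = \left(427656 + \left(12 + 11\right)\right) \left(-216769 - 169483\right) = \left(427656 + 23\right) \left(-386252\right) = 427679 \left(-386252\right) = -165191869108$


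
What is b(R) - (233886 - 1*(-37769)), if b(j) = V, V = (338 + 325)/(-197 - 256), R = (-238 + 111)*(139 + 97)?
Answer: -41020126/151 ≈ -2.7166e+5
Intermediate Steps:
R = -29972 (R = -127*236 = -29972)
V = -221/151 (V = 663/(-453) = 663*(-1/453) = -221/151 ≈ -1.4636)
b(j) = -221/151
b(R) - (233886 - 1*(-37769)) = -221/151 - (233886 - 1*(-37769)) = -221/151 - (233886 + 37769) = -221/151 - 1*271655 = -221/151 - 271655 = -41020126/151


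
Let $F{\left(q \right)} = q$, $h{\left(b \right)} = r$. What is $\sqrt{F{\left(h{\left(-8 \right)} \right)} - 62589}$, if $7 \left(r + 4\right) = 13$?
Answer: $\frac{3 i \sqrt{340774}}{7} \approx 250.18 i$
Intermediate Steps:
$r = - \frac{15}{7}$ ($r = -4 + \frac{1}{7} \cdot 13 = -4 + \frac{13}{7} = - \frac{15}{7} \approx -2.1429$)
$h{\left(b \right)} = - \frac{15}{7}$
$\sqrt{F{\left(h{\left(-8 \right)} \right)} - 62589} = \sqrt{- \frac{15}{7} - 62589} = \sqrt{- \frac{438138}{7}} = \frac{3 i \sqrt{340774}}{7}$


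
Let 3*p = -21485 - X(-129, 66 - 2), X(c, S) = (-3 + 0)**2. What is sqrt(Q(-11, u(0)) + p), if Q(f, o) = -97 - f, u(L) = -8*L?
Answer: 2*I*sqrt(16314)/3 ≈ 85.151*I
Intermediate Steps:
X(c, S) = 9 (X(c, S) = (-3)**2 = 9)
p = -21494/3 (p = (-21485 - 1*9)/3 = (-21485 - 9)/3 = (1/3)*(-21494) = -21494/3 ≈ -7164.7)
sqrt(Q(-11, u(0)) + p) = sqrt((-97 - 1*(-11)) - 21494/3) = sqrt((-97 + 11) - 21494/3) = sqrt(-86 - 21494/3) = sqrt(-21752/3) = 2*I*sqrt(16314)/3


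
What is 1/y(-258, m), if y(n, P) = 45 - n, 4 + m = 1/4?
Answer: 1/303 ≈ 0.0033003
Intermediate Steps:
m = -15/4 (m = -4 + 1/4 = -15/4 ≈ -3.7500)
1/y(-258, m) = 1/(45 - 1*(-258)) = 1/(45 + 258) = 1/303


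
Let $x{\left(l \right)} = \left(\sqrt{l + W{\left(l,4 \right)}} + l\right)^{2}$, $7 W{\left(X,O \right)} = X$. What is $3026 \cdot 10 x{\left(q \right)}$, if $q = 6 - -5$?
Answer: $\frac{28293100}{7} + \frac{1331440 \sqrt{154}}{7} \approx 6.4023 \cdot 10^{6}$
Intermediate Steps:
$W{\left(X,O \right)} = \frac{X}{7}$
$q = 11$ ($q = 6 + 5 = 11$)
$x{\left(l \right)} = \left(l + \frac{2 \sqrt{14} \sqrt{l}}{7}\right)^{2}$ ($x{\left(l \right)} = \left(\sqrt{l + \frac{l}{7}} + l\right)^{2} = \left(\sqrt{\frac{8 l}{7}} + l\right)^{2} = \left(\frac{2 \sqrt{14} \sqrt{l}}{7} + l\right)^{2} = \left(l + \frac{2 \sqrt{14} \sqrt{l}}{7}\right)^{2}$)
$3026 \cdot 10 x{\left(q \right)} = 3026 \cdot 10 \frac{\left(7 \cdot 11 + 2 \sqrt{14} \sqrt{11}\right)^{2}}{49} = 3026 \cdot 10 \frac{\left(77 + 2 \sqrt{154}\right)^{2}}{49} = 3026 \frac{10 \left(77 + 2 \sqrt{154}\right)^{2}}{49} = \frac{30260 \left(77 + 2 \sqrt{154}\right)^{2}}{49}$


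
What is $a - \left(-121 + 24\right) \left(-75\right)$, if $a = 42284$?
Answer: $35009$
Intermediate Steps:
$a - \left(-121 + 24\right) \left(-75\right) = 42284 - \left(-121 + 24\right) \left(-75\right) = 42284 - \left(-97\right) \left(-75\right) = 42284 - 7275 = 35009$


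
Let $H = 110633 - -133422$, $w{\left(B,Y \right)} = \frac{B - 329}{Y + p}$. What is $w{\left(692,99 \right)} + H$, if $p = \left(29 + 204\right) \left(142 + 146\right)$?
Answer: $\frac{5467076176}{22401} \approx 2.4406 \cdot 10^{5}$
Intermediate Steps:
$p = 67104$ ($p = 233 \cdot 288 = 67104$)
$w{\left(B,Y \right)} = \frac{-329 + B}{67104 + Y}$ ($w{\left(B,Y \right)} = \frac{B - 329}{Y + 67104} = \frac{-329 + B}{67104 + Y}$)
$H = 244055$ ($H = 110633 + 133422 = 244055$)
$w{\left(692,99 \right)} + H = \frac{-329 + 692}{67104 + 99} + 244055 = \frac{1}{67203} \cdot 363 + 244055 = \frac{121}{22401} + 244055 = \frac{5467076176}{22401}$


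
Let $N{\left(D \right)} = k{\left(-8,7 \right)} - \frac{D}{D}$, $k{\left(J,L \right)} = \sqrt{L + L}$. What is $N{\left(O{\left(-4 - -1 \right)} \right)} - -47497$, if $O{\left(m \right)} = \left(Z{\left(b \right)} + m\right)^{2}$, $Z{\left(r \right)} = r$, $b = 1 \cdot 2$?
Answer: $47496 + \sqrt{14} \approx 47500.0$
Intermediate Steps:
$b = 2$
$k{\left(J,L \right)} = \sqrt{2} \sqrt{L}$ ($k{\left(J,L \right)} = \sqrt{2 L} = \sqrt{2} \sqrt{L}$)
$O{\left(m \right)} = \left(2 + m\right)^{2}$
$N{\left(D \right)} = -1 + \sqrt{14}$ ($N{\left(D \right)} = \sqrt{2} \sqrt{7} - \frac{D}{D} = \sqrt{14} - 1 = -1 + \sqrt{14}$)
$N{\left(O{\left(-4 - -1 \right)} \right)} - -47497 = \left(-1 + \sqrt{14}\right) - -47497 = \left(-1 + \sqrt{14}\right) + 47497 = 47496 + \sqrt{14}$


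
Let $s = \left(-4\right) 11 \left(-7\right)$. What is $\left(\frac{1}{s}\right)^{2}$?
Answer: $\frac{1}{94864} \approx 1.0541 \cdot 10^{-5}$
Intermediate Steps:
$s = 308$ ($s = \left(-44\right) \left(-7\right) = 308$)
$\left(\frac{1}{s}\right)^{2} = \left(\frac{1}{308}\right)^{2} = \frac{1}{94864}$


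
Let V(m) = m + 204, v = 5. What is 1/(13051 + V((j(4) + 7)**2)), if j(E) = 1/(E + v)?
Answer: 81/1077751 ≈ 7.5156e-5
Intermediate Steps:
j(E) = 1/(5 + E) (j(E) = 1/(E + 5) = 1/(5 + E))
V(m) = 204 + m
1/(13051 + V((j(4) + 7)**2)) = 1/(13051 + (204 + (1/(5 + 4) + 7)**2)) = 1/(13051 + (204 + (1/9 + 7)**2)) = 1/(13051 + (204 + (64/9)**2)) = 1/(13051 + (204 + 4096/81)) = 1/(13051 + 20620/81) = 1/(1077751/81) = 81/1077751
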